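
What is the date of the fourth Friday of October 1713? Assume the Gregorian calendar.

October 27, 1713

October 1, 1713 is a Sunday.
The first Friday is therefore October 6 (5 days later).
The fourth Friday is 6 + 3×7 = October 27.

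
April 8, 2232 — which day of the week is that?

Doomsday rule: the anchor day for the 2200s is Friday. For year 32: 32÷12 = 2 r 8, and 8÷4 = 2, so 2+8+2 = 12.
Friday + 12 ≡ Wednesday — that's 2232's doomsday.
In April the doomsday date is Apr 4.
Apr 8 is 4 days after Apr 4; 4 mod 7 = 4, so Wednesday + 4 = Sunday.

Sunday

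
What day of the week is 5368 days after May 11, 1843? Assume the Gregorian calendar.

First find the weekday of May 11, 1843. Doomsday rule: the anchor day for the 1800s is Friday. For year 43: 43÷12 = 3 r 7, and 7÷4 = 1, so 3+7+1 = 11.
Friday + 11 ≡ Tuesday — that's 1843's doomsday.
In May the doomsday date is May 9.
May 11 is 2 days after May 9; 2 mod 7 = 2, so Tuesday + 2 = Thursday.
5368 mod 7 = 6, so 5368 days after a Thursday is Thursday + 6 = Wednesday.

Wednesday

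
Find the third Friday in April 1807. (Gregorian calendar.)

April 1, 1807 is a Wednesday.
The first Friday is therefore April 3 (2 days later).
The third Friday is 3 + 2×7 = April 17.

April 17, 1807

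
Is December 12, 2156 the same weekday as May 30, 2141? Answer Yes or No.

No

From May 30, 2141 to Dec 12, 2156 is 5675 days.
5675 mod 7 = 5, so they are different weekdays.
(May 30, 2141 is a Tuesday; Dec 12, 2156 is a Sunday.)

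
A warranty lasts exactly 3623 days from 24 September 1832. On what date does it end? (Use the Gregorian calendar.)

+365 (one year) → Sep 24, 1833 (3258 left).
+365 (one year) → Sep 24, 1834 (2893 left).
+365 (one year) → Sep 24, 1835 (2528 left).
+366 (one year; includes Feb 29, 1836) → Sep 24, 1836 (2162 left).
+365 (one year) → Sep 24, 1837 (1797 left).
+365 (one year) → Sep 24, 1838 (1432 left).
+365 (one year) → Sep 24, 1839 (1067 left).
+366 (one year; includes Feb 29, 1840) → Sep 24, 1840 (701 left).
+365 (one year) → Sep 24, 1841 (336 left).
Sep has 30 days: +7 → Oct 1, 1841 (329 left).
Oct has 31 days: +31 → Nov 1, 1841 (298 left).
Nov has 30 days: +30 → Dec 1, 1841 (268 left).
Dec has 31 days: +31 → Jan 1, 1842 (237 left).
Jan has 31 days: +31 → Feb 1, 1842 (206 left).
Feb has 28 days: +28 → Mar 1, 1842 (178 left).
Mar has 31 days: +31 → Apr 1, 1842 (147 left).
Apr has 30 days: +30 → May 1, 1842 (117 left).
May has 31 days: +31 → Jun 1, 1842 (86 left).
Jun has 30 days: +30 → Jul 1, 1842 (56 left).
Jul has 31 days: +31 → Aug 1, 1842 (25 left).
+25 → Aug 26, 1842.

August 26, 1842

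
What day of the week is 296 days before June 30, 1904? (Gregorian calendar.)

Tuesday

First find the weekday of Jun 30, 1904. Doomsday rule: the anchor day for the 1900s is Wednesday. For year 04: 4÷12 = 0 r 4, and 4÷4 = 1, so 0+4+1 = 5.
Wednesday + 5 ≡ Monday — that's 1904's doomsday.
In June the doomsday date is Jun 6.
Jun 30 is 24 days after Jun 6; 24 mod 7 = 3, so Monday + 3 = Thursday.
296 mod 7 = 2, so 296 days before a Thursday is Thursday − 2 = Tuesday.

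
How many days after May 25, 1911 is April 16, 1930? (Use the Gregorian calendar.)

May 25, 1911 → May 25, 1912: 366 days (Feb 29, 1912 is in that span).
May 25, 1912 → May 25, 1913: 365 days.
May 25, 1913 → May 25, 1914: 365 days.
May 25, 1914 → May 25, 1915: 365 days.
May 25, 1915 → May 25, 1916: 366 days (Feb 29, 1916 is in that span).
May 25, 1916 → May 25, 1917: 365 days.
May 25, 1917 → May 25, 1918: 365 days.
May 25, 1918 → May 25, 1919: 365 days.
May 25, 1919 → May 25, 1920: 366 days (Feb 29, 1920 is in that span).
May 25, 1920 → May 25, 1921: 365 days.
May 25, 1921 → May 25, 1922: 365 days.
May 25, 1922 → May 25, 1923: 365 days.
May 25, 1923 → May 25, 1924: 366 days (Feb 29, 1924 is in that span).
May 25, 1924 → May 25, 1925: 365 days.
May 25, 1925 → May 25, 1926: 365 days.
May 25, 1926 → May 25, 1927: 365 days.
May 25, 1927 → May 25, 1928: 366 days (Feb 29, 1928 is in that span).
May 25, 1928 → May 25, 1929: 365 days.
May 25, 1929 → Jun 25, 1929: 31 days (May has 31).
Jun 25, 1929 → Jul 25, 1929: 30 days (June has 30).
Jul 25, 1929 → Aug 25, 1929: 31 days (July has 31).
Aug 25, 1929 → Sep 25, 1929: 31 days (August has 31).
Sep 25, 1929 → Oct 25, 1929: 30 days (September has 30).
Oct 25, 1929 → Nov 25, 1929: 31 days (October has 31).
Nov 25, 1929 → Dec 25, 1929: 30 days (November has 30).
Dec 25, 1929 → Jan 25, 1930: 31 days (December has 31).
Jan 25, 1930 → Feb 25, 1930: 31 days (January has 31).
Feb 25, 1930 → Mar 25, 1930: 28 days (February has 28).
Mar 25, 1930 → Apr 16, 1930: 22 days.
Total: 6901 days.

6901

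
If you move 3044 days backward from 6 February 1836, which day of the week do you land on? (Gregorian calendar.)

Sunday

Feb 6, 1836 is a Saturday.
3044 mod 7 = 6, so 3044 days before a Saturday is Saturday − 6 = Sunday.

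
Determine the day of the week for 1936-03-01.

Sunday

January 1, 1936 is a Wednesday.
Jan 1, 1936 → Feb 1, 1936: 31 days (January has 31).
Feb 1, 1936 → Mar 1, 1936: 29 days.
Total: 60 days.
60 mod 7 = 4, so Wednesday + 4 = Sunday.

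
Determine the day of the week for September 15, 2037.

Tuesday

January 1, 2037 is a Thursday.
Jan 1, 2037 → Feb 1, 2037: 31 days (January has 31).
Feb 1, 2037 → Mar 1, 2037: 28 days (February has 28).
Mar 1, 2037 → Apr 1, 2037: 31 days (March has 31).
Apr 1, 2037 → May 1, 2037: 30 days (April has 30).
May 1, 2037 → Jun 1, 2037: 31 days (May has 31).
Jun 1, 2037 → Jul 1, 2037: 30 days (June has 30).
Jul 1, 2037 → Aug 1, 2037: 31 days (July has 31).
Aug 1, 2037 → Sep 1, 2037: 31 days (August has 31).
Sep 1, 2037 → Sep 15, 2037: 14 days.
Total: 257 days.
257 mod 7 = 5, so Thursday + 5 = Tuesday.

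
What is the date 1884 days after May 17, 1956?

+365 (one year) → May 17, 1957 (1519 left).
+365 (one year) → May 17, 1958 (1154 left).
+365 (one year) → May 17, 1959 (789 left).
+366 (one year; includes Feb 29, 1960) → May 17, 1960 (423 left).
+365 (one year) → May 17, 1961 (58 left).
May has 31 days: +15 → Jun 1, 1961 (43 left).
Jun has 30 days: +30 → Jul 1, 1961 (13 left).
+13 → Jul 14, 1961.

July 14, 1961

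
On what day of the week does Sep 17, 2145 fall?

January 1, 2145 is a Friday.
Jan 1, 2145 → Feb 1, 2145: 31 days (January has 31).
Feb 1, 2145 → Mar 1, 2145: 28 days (February has 28).
Mar 1, 2145 → Apr 1, 2145: 31 days (March has 31).
Apr 1, 2145 → May 1, 2145: 30 days (April has 30).
May 1, 2145 → Jun 1, 2145: 31 days (May has 31).
Jun 1, 2145 → Jul 1, 2145: 30 days (June has 30).
Jul 1, 2145 → Aug 1, 2145: 31 days (July has 31).
Aug 1, 2145 → Sep 1, 2145: 31 days (August has 31).
Sep 1, 2145 → Sep 17, 2145: 16 days.
Total: 259 days.
259 mod 7 = 0, so Friday + 0 = Friday.

Friday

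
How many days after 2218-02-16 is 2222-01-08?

1422

Feb 16, 2218 → Feb 16, 2219: 365 days.
Feb 16, 2219 → Feb 16, 2220: 365 days.
Feb 16, 2220 → Feb 16, 2221: 366 days (Feb 29, 2220 is in that span).
Feb 16, 2221 → Mar 16, 2221: 28 days (February has 28).
Mar 16, 2221 → Apr 16, 2221: 31 days (March has 31).
Apr 16, 2221 → May 16, 2221: 30 days (April has 30).
May 16, 2221 → Jun 16, 2221: 31 days (May has 31).
Jun 16, 2221 → Jul 16, 2221: 30 days (June has 30).
Jul 16, 2221 → Aug 16, 2221: 31 days (July has 31).
Aug 16, 2221 → Sep 16, 2221: 31 days (August has 31).
Sep 16, 2221 → Oct 16, 2221: 30 days (September has 30).
Oct 16, 2221 → Nov 16, 2221: 31 days (October has 31).
Nov 16, 2221 → Dec 16, 2221: 30 days (November has 30).
Dec 16, 2221 → Jan 8, 2222: 23 days.
Total: 1422 days.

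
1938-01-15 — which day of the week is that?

Saturday

January 1, 1938 is a Saturday.
Jan 1, 1938 → Jan 15, 1938: 14 days.
Total: 14 days.
14 mod 7 = 0, so Saturday + 0 = Saturday.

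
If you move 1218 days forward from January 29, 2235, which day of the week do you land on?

Jan 29, 2235 is a Thursday.
1218 mod 7 = 0, so 1218 days after a Thursday is Thursday + 0 = Thursday.

Thursday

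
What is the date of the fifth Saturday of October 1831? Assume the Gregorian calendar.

October 1, 1831 is a Saturday.
The first Saturday is therefore October 1 (same day).
The fifth Saturday is 1 + 4×7 = October 29.

October 29, 1831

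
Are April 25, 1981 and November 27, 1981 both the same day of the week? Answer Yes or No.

From Apr 25, 1981 to Nov 27, 1981 is 216 days.
216 mod 7 = 6, so they are different weekdays.
(Apr 25, 1981 is a Saturday; Nov 27, 1981 is a Friday.)

No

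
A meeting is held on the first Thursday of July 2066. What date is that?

July 1, 2066

July 1, 2066 is a Thursday.
The first Thursday is therefore July 1 (same day).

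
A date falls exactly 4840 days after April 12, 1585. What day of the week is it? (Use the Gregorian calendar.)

Apr 12, 1585 is a Friday.
4840 mod 7 = 3, so 4840 days after a Friday is Friday + 3 = Monday.

Monday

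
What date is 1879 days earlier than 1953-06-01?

April 9, 1948

−365 (one year) → Jun 1, 1952 (1514 left).
−366 (one year; includes Feb 29, 1952) → Jun 1, 1951 (1148 left).
−365 (one year) → Jun 1, 1950 (783 left).
−365 (one year) → Jun 1, 1949 (418 left).
−365 (one year) → Jun 1, 1948 (53 left).
−1 → May 31, 1948 (end of May, 31 days; 52 left).
−31 → Apr 30, 1948 (end of Apr, 30 days; 21 left).
−21 → Apr 9, 1948.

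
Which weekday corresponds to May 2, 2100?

Doomsday rule: the anchor day for the 2100s is Sunday. For year 00: 0÷12 = 0 r 0, and 0÷4 = 0, so 0+0+0 = 0.
Sunday + 0 ≡ Sunday — that's 2100's doomsday.
In May the doomsday date is May 9.
May 2 is 7 days before May 9; 7 mod 7 = 0, so Sunday − 0 = Sunday.

Sunday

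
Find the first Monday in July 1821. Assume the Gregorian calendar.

July 1, 1821 is a Sunday.
The first Monday is therefore July 2 (1 days later).

July 2, 1821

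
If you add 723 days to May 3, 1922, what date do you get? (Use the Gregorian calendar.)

+365 (one year) → May 3, 1923 (358 left).
May has 31 days: +29 → Jun 1, 1923 (329 left).
Jun has 30 days: +30 → Jul 1, 1923 (299 left).
Jul has 31 days: +31 → Aug 1, 1923 (268 left).
Aug has 31 days: +31 → Sep 1, 1923 (237 left).
Sep has 30 days: +30 → Oct 1, 1923 (207 left).
Oct has 31 days: +31 → Nov 1, 1923 (176 left).
Nov has 30 days: +30 → Dec 1, 1923 (146 left).
Dec has 31 days: +31 → Jan 1, 1924 (115 left).
Jan has 31 days: +31 → Feb 1, 1924 (84 left).
Feb has 29 days: +29 → Mar 1, 1924 (55 left).
Mar has 31 days: +31 → Apr 1, 1924 (24 left).
+24 → Apr 25, 1924.

April 25, 1924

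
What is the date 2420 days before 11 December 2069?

−365 (one year) → Dec 11, 2068 (2055 left).
−366 (one year; includes Feb 29, 2068) → Dec 11, 2067 (1689 left).
−365 (one year) → Dec 11, 2066 (1324 left).
−365 (one year) → Dec 11, 2065 (959 left).
−365 (one year) → Dec 11, 2064 (594 left).
−366 (one year; includes Feb 29, 2064) → Dec 11, 2063 (228 left).
−11 → Nov 30, 2063 (end of Nov, 30 days; 217 left).
−30 → Oct 31, 2063 (end of Oct, 31 days; 187 left).
−31 → Sep 30, 2063 (end of Sep, 30 days; 156 left).
−30 → Aug 31, 2063 (end of Aug, 31 days; 126 left).
−31 → Jul 31, 2063 (end of Jul, 31 days; 95 left).
−31 → Jun 30, 2063 (end of Jun, 30 days; 64 left).
−30 → May 31, 2063 (end of May, 31 days; 34 left).
−31 → Apr 30, 2063 (end of Apr, 30 days; 3 left).
−3 → Apr 27, 2063.

April 27, 2063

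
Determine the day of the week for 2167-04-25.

Saturday

Doomsday rule: the anchor day for the 2100s is Sunday. For year 67: 67÷12 = 5 r 7, and 7÷4 = 1, so 5+7+1 = 13.
Sunday + 13 ≡ Saturday — that's 2167's doomsday.
In April the doomsday date is Apr 4.
Apr 25 is 21 days after Apr 4; 21 mod 7 = 0, so Saturday + 0 = Saturday.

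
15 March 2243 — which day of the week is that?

Wednesday

Doomsday rule: the anchor day for the 2200s is Friday. For year 43: 43÷12 = 3 r 7, and 7÷4 = 1, so 3+7+1 = 11.
Friday + 11 ≡ Tuesday — that's 2243's doomsday.
In March the doomsday date is Mar 14.
Mar 15 is 1 day after Mar 14; 1 mod 7 = 1, so Tuesday + 1 = Wednesday.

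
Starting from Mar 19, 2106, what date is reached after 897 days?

September 1, 2108

+365 (one year) → Mar 19, 2107 (532 left).
+366 (one year; includes Feb 29, 2108) → Mar 19, 2108 (166 left).
Mar has 31 days: +13 → Apr 1, 2108 (153 left).
Apr has 30 days: +30 → May 1, 2108 (123 left).
May has 31 days: +31 → Jun 1, 2108 (92 left).
Jun has 30 days: +30 → Jul 1, 2108 (62 left).
Jul has 31 days: +31 → Aug 1, 2108 (31 left).
Aug has 31 days: +31 → Sep 1, 2108 (0 left).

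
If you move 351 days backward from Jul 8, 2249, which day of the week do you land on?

Saturday

Jul 8, 2249 is a Sunday.
351 mod 7 = 1, so 351 days before a Sunday is Sunday − 1 = Saturday.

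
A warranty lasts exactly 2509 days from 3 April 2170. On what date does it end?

+365 (one year) → Apr 3, 2171 (2144 left).
+366 (one year; includes Feb 29, 2172) → Apr 3, 2172 (1778 left).
+365 (one year) → Apr 3, 2173 (1413 left).
+365 (one year) → Apr 3, 2174 (1048 left).
+365 (one year) → Apr 3, 2175 (683 left).
+366 (one year; includes Feb 29, 2176) → Apr 3, 2176 (317 left).
Apr has 30 days: +28 → May 1, 2176 (289 left).
May has 31 days: +31 → Jun 1, 2176 (258 left).
Jun has 30 days: +30 → Jul 1, 2176 (228 left).
Jul has 31 days: +31 → Aug 1, 2176 (197 left).
Aug has 31 days: +31 → Sep 1, 2176 (166 left).
Sep has 30 days: +30 → Oct 1, 2176 (136 left).
Oct has 31 days: +31 → Nov 1, 2176 (105 left).
Nov has 30 days: +30 → Dec 1, 2176 (75 left).
Dec has 31 days: +31 → Jan 1, 2177 (44 left).
Jan has 31 days: +31 → Feb 1, 2177 (13 left).
+13 → Feb 14, 2177.

February 14, 2177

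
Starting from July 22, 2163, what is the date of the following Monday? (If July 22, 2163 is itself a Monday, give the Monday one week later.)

July 25, 2163

Jul 22, 2163 is a Friday.
From Friday to the next Monday is 3 days.
Jul 22, 2163 + 3 = Jul 25, 2163.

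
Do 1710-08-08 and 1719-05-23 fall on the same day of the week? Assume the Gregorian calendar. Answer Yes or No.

From Aug 8, 1710 to May 23, 1719 is 3210 days.
3210 mod 7 = 4, so they are different weekdays.
(Aug 8, 1710 is a Friday; May 23, 1719 is a Tuesday.)

No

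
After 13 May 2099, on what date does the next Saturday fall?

May 13, 2099 is a Wednesday.
From Wednesday to the next Saturday is 3 days.
May 13, 2099 + 3 = May 16, 2099.

May 16, 2099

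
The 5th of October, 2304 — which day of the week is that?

Doomsday rule: the anchor day for the 2300s is Wednesday. For year 04: 4÷12 = 0 r 4, and 4÷4 = 1, so 0+4+1 = 5.
Wednesday + 5 ≡ Monday — that's 2304's doomsday.
In October the doomsday date is Oct 10.
Oct 5 is 5 days before Oct 10; 5 mod 7 = 5, so Monday − 5 = Wednesday.

Wednesday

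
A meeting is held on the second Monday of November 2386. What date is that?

November 10, 2386

November 1, 2386 is a Saturday.
The first Monday is therefore November 3 (2 days later).
The second Monday is 3 + 1×7 = November 10.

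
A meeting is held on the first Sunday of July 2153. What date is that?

July 1, 2153

July 1, 2153 is a Sunday.
The first Sunday is therefore July 1 (same day).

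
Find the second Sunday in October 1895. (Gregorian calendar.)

October 1, 1895 is a Tuesday.
The first Sunday is therefore October 6 (5 days later).
The second Sunday is 6 + 1×7 = October 13.

October 13, 1895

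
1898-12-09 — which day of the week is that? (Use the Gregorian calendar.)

January 1, 1898 is a Saturday.
Jan 1, 1898 → Feb 1, 1898: 31 days (January has 31).
Feb 1, 1898 → Mar 1, 1898: 28 days (February has 28).
Mar 1, 1898 → Apr 1, 1898: 31 days (March has 31).
Apr 1, 1898 → May 1, 1898: 30 days (April has 30).
May 1, 1898 → Jun 1, 1898: 31 days (May has 31).
Jun 1, 1898 → Jul 1, 1898: 30 days (June has 30).
Jul 1, 1898 → Aug 1, 1898: 31 days (July has 31).
Aug 1, 1898 → Sep 1, 1898: 31 days (August has 31).
Sep 1, 1898 → Oct 1, 1898: 30 days (September has 30).
Oct 1, 1898 → Nov 1, 1898: 31 days (October has 31).
Nov 1, 1898 → Dec 1, 1898: 30 days (November has 30).
Dec 1, 1898 → Dec 9, 1898: 8 days.
Total: 342 days.
342 mod 7 = 6, so Saturday + 6 = Friday.

Friday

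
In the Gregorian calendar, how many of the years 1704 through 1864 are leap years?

40

Multiples of 4 in [1704,1864]: 41.
Of those, multiples of 100: 1 (not leap unless ÷400).
Multiples of 400: 0.
Leap years = 41 − 1 + 0 = 40.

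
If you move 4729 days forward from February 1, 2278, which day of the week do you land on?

Feb 1, 2278 is a Friday.
4729 mod 7 = 4, so 4729 days after a Friday is Friday + 4 = Tuesday.

Tuesday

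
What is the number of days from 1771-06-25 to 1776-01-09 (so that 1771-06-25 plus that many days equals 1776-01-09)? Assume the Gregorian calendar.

Jun 25, 1771 → Jun 25, 1772: 366 days (Feb 29, 1772 is in that span).
Jun 25, 1772 → Jun 25, 1773: 365 days.
Jun 25, 1773 → Jun 25, 1774: 365 days.
Jun 25, 1774 → Jun 25, 1775: 365 days.
Jun 25, 1775 → Jul 25, 1775: 30 days (June has 30).
Jul 25, 1775 → Aug 25, 1775: 31 days (July has 31).
Aug 25, 1775 → Sep 25, 1775: 31 days (August has 31).
Sep 25, 1775 → Oct 25, 1775: 30 days (September has 30).
Oct 25, 1775 → Nov 25, 1775: 31 days (October has 31).
Nov 25, 1775 → Dec 25, 1775: 30 days (November has 30).
Dec 25, 1775 → Jan 9, 1776: 15 days.
Total: 1659 days.

1659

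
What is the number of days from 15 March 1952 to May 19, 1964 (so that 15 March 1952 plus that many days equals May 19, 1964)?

4448

Mar 15, 1952 → Mar 15, 1953: 365 days.
Mar 15, 1953 → Mar 15, 1954: 365 days.
Mar 15, 1954 → Mar 15, 1955: 365 days.
Mar 15, 1955 → Mar 15, 1956: 366 days (Feb 29, 1956 is in that span).
Mar 15, 1956 → Mar 15, 1957: 365 days.
Mar 15, 1957 → Mar 15, 1958: 365 days.
Mar 15, 1958 → Mar 15, 1959: 365 days.
Mar 15, 1959 → Mar 15, 1960: 366 days (Feb 29, 1960 is in that span).
Mar 15, 1960 → Mar 15, 1961: 365 days.
Mar 15, 1961 → Mar 15, 1962: 365 days.
Mar 15, 1962 → Mar 15, 1963: 365 days.
Mar 15, 1963 → Mar 15, 1964: 366 days (Feb 29, 1964 is in that span).
Mar 15, 1964 → Apr 15, 1964: 31 days (March has 31).
Apr 15, 1964 → May 15, 1964: 30 days (April has 30).
May 15, 1964 → May 19, 1964: 4 days.
Total: 4448 days.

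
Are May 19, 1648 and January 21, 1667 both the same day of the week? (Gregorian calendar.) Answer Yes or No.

No

From May 19, 1648 to Jan 21, 1667 is 6821 days.
6821 mod 7 = 3, so they are different weekdays.
(May 19, 1648 is a Tuesday; Jan 21, 1667 is a Friday.)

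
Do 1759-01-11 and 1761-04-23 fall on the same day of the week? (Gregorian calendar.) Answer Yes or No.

From Jan 11, 1759 to Apr 23, 1761 is 833 days.
833 mod 7 = 0, so they are the same weekday.
(Jan 11, 1759 is a Thursday; Apr 23, 1761 is a Thursday.)

Yes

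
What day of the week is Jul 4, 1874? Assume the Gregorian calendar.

Doomsday rule: the anchor day for the 1800s is Friday. For year 74: 74÷12 = 6 r 2, and 2÷4 = 0, so 6+2+0 = 8.
Friday + 8 ≡ Saturday — that's 1874's doomsday.
In July the doomsday date is Jul 11.
Jul 4 is 7 days before Jul 11; 7 mod 7 = 0, so Saturday − 0 = Saturday.

Saturday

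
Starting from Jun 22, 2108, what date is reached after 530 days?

December 4, 2109

+365 (one year) → Jun 22, 2109 (165 left).
Jun has 30 days: +9 → Jul 1, 2109 (156 left).
Jul has 31 days: +31 → Aug 1, 2109 (125 left).
Aug has 31 days: +31 → Sep 1, 2109 (94 left).
Sep has 30 days: +30 → Oct 1, 2109 (64 left).
Oct has 31 days: +31 → Nov 1, 2109 (33 left).
Nov has 30 days: +30 → Dec 1, 2109 (3 left).
+3 → Dec 4, 2109.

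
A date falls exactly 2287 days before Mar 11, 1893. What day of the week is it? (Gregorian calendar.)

First find the weekday of Mar 11, 1893. Doomsday rule: the anchor day for the 1800s is Friday. For year 93: 93÷12 = 7 r 9, and 9÷4 = 2, so 7+9+2 = 18.
Friday + 18 ≡ Tuesday — that's 1893's doomsday.
In March the doomsday date is Mar 14.
Mar 11 is 3 days before Mar 14; 3 mod 7 = 3, so Tuesday − 3 = Saturday.
2287 mod 7 = 5, so 2287 days before a Saturday is Saturday − 5 = Monday.

Monday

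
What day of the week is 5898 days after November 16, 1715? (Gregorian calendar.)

Wednesday

First find the weekday of Nov 16, 1715. Doomsday rule: the anchor day for the 1700s is Sunday. For year 15: 15÷12 = 1 r 3, and 3÷4 = 0, so 1+3+0 = 4.
Sunday + 4 ≡ Thursday — that's 1715's doomsday.
In November the doomsday date is Nov 7.
Nov 16 is 9 days after Nov 7; 9 mod 7 = 2, so Thursday + 2 = Saturday.
5898 mod 7 = 4, so 5898 days after a Saturday is Saturday + 4 = Wednesday.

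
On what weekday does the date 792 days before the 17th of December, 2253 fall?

First find the weekday of Dec 17, 2253. Doomsday rule: the anchor day for the 2200s is Friday. For year 53: 53÷12 = 4 r 5, and 5÷4 = 1, so 4+5+1 = 10.
Friday + 10 ≡ Monday — that's 2253's doomsday.
In December the doomsday date is Dec 12.
Dec 17 is 5 days after Dec 12; 5 mod 7 = 5, so Monday + 5 = Saturday.
792 mod 7 = 1, so 792 days before a Saturday is Saturday − 1 = Friday.

Friday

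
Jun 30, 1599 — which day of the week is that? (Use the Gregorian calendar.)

Wednesday

Doomsday rule: the anchor day for the 1500s is Wednesday. For year 99: 99÷12 = 8 r 3, and 3÷4 = 0, so 8+3+0 = 11.
Wednesday + 11 ≡ Sunday — that's 1599's doomsday.
In June the doomsday date is Jun 6.
Jun 30 is 24 days after Jun 6; 24 mod 7 = 3, so Sunday + 3 = Wednesday.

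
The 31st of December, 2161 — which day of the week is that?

Doomsday rule: the anchor day for the 2100s is Sunday. For year 61: 61÷12 = 5 r 1, and 1÷4 = 0, so 5+1+0 = 6.
Sunday + 6 ≡ Saturday — that's 2161's doomsday.
In December the doomsday date is Dec 12.
Dec 31 is 19 days after Dec 12; 19 mod 7 = 5, so Saturday + 5 = Thursday.

Thursday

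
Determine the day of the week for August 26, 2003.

January 1, 2003 is a Wednesday.
Jan 1, 2003 → Feb 1, 2003: 31 days (January has 31).
Feb 1, 2003 → Mar 1, 2003: 28 days (February has 28).
Mar 1, 2003 → Apr 1, 2003: 31 days (March has 31).
Apr 1, 2003 → May 1, 2003: 30 days (April has 30).
May 1, 2003 → Jun 1, 2003: 31 days (May has 31).
Jun 1, 2003 → Jul 1, 2003: 30 days (June has 30).
Jul 1, 2003 → Aug 1, 2003: 31 days (July has 31).
Aug 1, 2003 → Aug 26, 2003: 25 days.
Total: 237 days.
237 mod 7 = 6, so Wednesday + 6 = Tuesday.

Tuesday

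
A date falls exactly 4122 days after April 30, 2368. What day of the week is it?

Apr 30, 2368 is a Tuesday.
4122 mod 7 = 6, so 4122 days after a Tuesday is Tuesday + 6 = Monday.

Monday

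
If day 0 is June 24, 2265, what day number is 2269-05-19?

Jun 24, 2265 → Jun 24, 2266: 365 days.
Jun 24, 2266 → Jun 24, 2267: 365 days.
Jun 24, 2267 → Jun 24, 2268: 366 days (Feb 29, 2268 is in that span).
Jun 24, 2268 → Jul 24, 2268: 30 days (June has 30).
Jul 24, 2268 → Aug 24, 2268: 31 days (July has 31).
Aug 24, 2268 → Sep 24, 2268: 31 days (August has 31).
Sep 24, 2268 → Oct 24, 2268: 30 days (September has 30).
Oct 24, 2268 → Nov 24, 2268: 31 days (October has 31).
Nov 24, 2268 → Dec 24, 2268: 30 days (November has 30).
Dec 24, 2268 → Jan 24, 2269: 31 days (December has 31).
Jan 24, 2269 → Feb 24, 2269: 31 days (January has 31).
Feb 24, 2269 → Mar 24, 2269: 28 days (February has 28).
Mar 24, 2269 → Apr 24, 2269: 31 days (March has 31).
Apr 24, 2269 → May 19, 2269: 25 days.
Total: 1425 days.

1425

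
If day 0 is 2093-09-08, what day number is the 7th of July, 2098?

1763

Sep 8, 2093 → Sep 8, 2094: 365 days.
Sep 8, 2094 → Sep 8, 2095: 365 days.
Sep 8, 2095 → Sep 8, 2096: 366 days (Feb 29, 2096 is in that span).
Sep 8, 2096 → Sep 8, 2097: 365 days.
Sep 8, 2097 → Oct 8, 2097: 30 days (September has 30).
Oct 8, 2097 → Nov 8, 2097: 31 days (October has 31).
Nov 8, 2097 → Dec 8, 2097: 30 days (November has 30).
Dec 8, 2097 → Jan 8, 2098: 31 days (December has 31).
Jan 8, 2098 → Feb 8, 2098: 31 days (January has 31).
Feb 8, 2098 → Mar 8, 2098: 28 days (February has 28).
Mar 8, 2098 → Apr 8, 2098: 31 days (March has 31).
Apr 8, 2098 → May 8, 2098: 30 days (April has 30).
May 8, 2098 → Jun 8, 2098: 31 days (May has 31).
Jun 8, 2098 → Jul 7, 2098: 29 days.
Total: 1763 days.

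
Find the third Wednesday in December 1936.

December 1, 1936 is a Tuesday.
The first Wednesday is therefore December 2 (1 days later).
The third Wednesday is 2 + 2×7 = December 16.

December 16, 1936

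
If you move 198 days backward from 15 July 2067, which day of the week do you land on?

Wednesday

First find the weekday of Jul 15, 2067. Doomsday rule: the anchor day for the 2000s is Tuesday. For year 67: 67÷12 = 5 r 7, and 7÷4 = 1, so 5+7+1 = 13.
Tuesday + 13 ≡ Monday — that's 2067's doomsday.
In July the doomsday date is Jul 11.
Jul 15 is 4 days after Jul 11; 4 mod 7 = 4, so Monday + 4 = Friday.
198 mod 7 = 2, so 198 days before a Friday is Friday − 2 = Wednesday.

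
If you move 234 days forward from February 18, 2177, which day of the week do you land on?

Friday

Feb 18, 2177 is a Tuesday.
234 mod 7 = 3, so 234 days after a Tuesday is Tuesday + 3 = Friday.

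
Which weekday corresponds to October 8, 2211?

Tuesday

Doomsday rule: the anchor day for the 2200s is Friday. For year 11: 11÷12 = 0 r 11, and 11÷4 = 2, so 0+11+2 = 13.
Friday + 13 ≡ Thursday — that's 2211's doomsday.
In October the doomsday date is Oct 10.
Oct 8 is 2 days before Oct 10; 2 mod 7 = 2, so Thursday − 2 = Tuesday.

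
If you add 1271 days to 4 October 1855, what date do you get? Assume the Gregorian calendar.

+366 (one year; includes Feb 29, 1856) → Oct 4, 1856 (905 left).
+365 (one year) → Oct 4, 1857 (540 left).
+365 (one year) → Oct 4, 1858 (175 left).
Oct has 31 days: +28 → Nov 1, 1858 (147 left).
Nov has 30 days: +30 → Dec 1, 1858 (117 left).
Dec has 31 days: +31 → Jan 1, 1859 (86 left).
Jan has 31 days: +31 → Feb 1, 1859 (55 left).
Feb has 28 days: +28 → Mar 1, 1859 (27 left).
+27 → Mar 28, 1859.

March 28, 1859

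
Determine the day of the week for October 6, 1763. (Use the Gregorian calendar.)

Doomsday rule: the anchor day for the 1700s is Sunday. For year 63: 63÷12 = 5 r 3, and 3÷4 = 0, so 5+3+0 = 8.
Sunday + 8 ≡ Monday — that's 1763's doomsday.
In October the doomsday date is Oct 10.
Oct 6 is 4 days before Oct 10; 4 mod 7 = 4, so Monday − 4 = Thursday.

Thursday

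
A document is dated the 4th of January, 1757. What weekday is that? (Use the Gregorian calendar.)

Doomsday rule: the anchor day for the 1700s is Sunday. For year 57: 57÷12 = 4 r 9, and 9÷4 = 2, so 4+9+2 = 15.
Sunday + 15 ≡ Monday — that's 1757's doomsday.
In January the doomsday date is Jan 3 (1757 is not a leap year).
Jan 4 is 1 day after Jan 3; 1 mod 7 = 1, so Monday + 1 = Tuesday.

Tuesday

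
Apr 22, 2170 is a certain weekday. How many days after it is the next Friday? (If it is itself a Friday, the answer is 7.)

5

Apr 22, 2170 is a Sunday.
From Sunday to the next Friday is 5 days.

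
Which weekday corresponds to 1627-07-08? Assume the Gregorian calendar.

Doomsday rule: the anchor day for the 1600s is Tuesday. For year 27: 27÷12 = 2 r 3, and 3÷4 = 0, so 2+3+0 = 5.
Tuesday + 5 ≡ Sunday — that's 1627's doomsday.
In July the doomsday date is Jul 11.
Jul 8 is 3 days before Jul 11; 3 mod 7 = 3, so Sunday − 3 = Thursday.

Thursday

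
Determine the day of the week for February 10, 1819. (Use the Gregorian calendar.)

Doomsday rule: the anchor day for the 1800s is Friday. For year 19: 19÷12 = 1 r 7, and 7÷4 = 1, so 1+7+1 = 9.
Friday + 9 ≡ Sunday — that's 1819's doomsday.
In February the doomsday date is Feb 28 (1819 is not a leap year).
Feb 10 is 18 days before Feb 28; 18 mod 7 = 4, so Sunday − 4 = Wednesday.

Wednesday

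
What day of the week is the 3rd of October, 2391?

Doomsday rule: the anchor day for the 2300s is Wednesday. For year 91: 91÷12 = 7 r 7, and 7÷4 = 1, so 7+7+1 = 15.
Wednesday + 15 ≡ Thursday — that's 2391's doomsday.
In October the doomsday date is Oct 10.
Oct 3 is 7 days before Oct 10; 7 mod 7 = 0, so Thursday − 0 = Thursday.

Thursday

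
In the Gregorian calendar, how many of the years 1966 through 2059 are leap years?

23

Multiples of 4 in [1966,2059]: 23.
Of those, multiples of 100: 1 (not leap unless ÷400).
Multiples of 400: 1.
Leap years = 23 − 1 + 1 = 23.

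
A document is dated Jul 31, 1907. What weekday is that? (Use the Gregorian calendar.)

Wednesday

Doomsday rule: the anchor day for the 1900s is Wednesday. For year 07: 7÷12 = 0 r 7, and 7÷4 = 1, so 0+7+1 = 8.
Wednesday + 8 ≡ Thursday — that's 1907's doomsday.
In July the doomsday date is Jul 11.
Jul 31 is 20 days after Jul 11; 20 mod 7 = 6, so Thursday + 6 = Wednesday.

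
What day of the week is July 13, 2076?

Monday

January 1, 2076 is a Wednesday.
Jan 1, 2076 → Feb 1, 2076: 31 days (January has 31).
Feb 1, 2076 → Mar 1, 2076: 29 days (February has 29).
Mar 1, 2076 → Apr 1, 2076: 31 days (March has 31).
Apr 1, 2076 → May 1, 2076: 30 days (April has 30).
May 1, 2076 → Jun 1, 2076: 31 days (May has 31).
Jun 1, 2076 → Jul 1, 2076: 30 days (June has 30).
Jul 1, 2076 → Jul 13, 2076: 12 days.
Total: 194 days.
194 mod 7 = 5, so Wednesday + 5 = Monday.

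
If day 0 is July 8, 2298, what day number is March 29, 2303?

1724

Jul 8, 2298 → Jul 8, 2299: 365 days.
Jul 8, 2299 → Jul 8, 2300: 365 days.
Jul 8, 2300 → Jul 8, 2301: 365 days.
Jul 8, 2301 → Jul 8, 2302: 365 days.
Jul 8, 2302 → Aug 8, 2302: 31 days (July has 31).
Aug 8, 2302 → Sep 8, 2302: 31 days (August has 31).
Sep 8, 2302 → Oct 8, 2302: 30 days (September has 30).
Oct 8, 2302 → Nov 8, 2302: 31 days (October has 31).
Nov 8, 2302 → Dec 8, 2302: 30 days (November has 30).
Dec 8, 2302 → Jan 8, 2303: 31 days (December has 31).
Jan 8, 2303 → Feb 8, 2303: 31 days (January has 31).
Feb 8, 2303 → Mar 8, 2303: 28 days (February has 28).
Mar 8, 2303 → Mar 29, 2303: 21 days.
Total: 1724 days.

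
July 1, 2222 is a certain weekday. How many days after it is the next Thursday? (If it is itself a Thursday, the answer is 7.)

Jul 1, 2222 is a Monday.
From Monday to the next Thursday is 3 days.

3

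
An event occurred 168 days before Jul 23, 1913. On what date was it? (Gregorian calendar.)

−23 → Jun 30, 1913 (end of Jun, 30 days; 145 left).
−30 → May 31, 1913 (end of May, 31 days; 115 left).
−31 → Apr 30, 1913 (end of Apr, 30 days; 84 left).
−30 → Mar 31, 1913 (end of Mar, 31 days; 54 left).
−31 → Feb 28, 1913 (end of Feb, 28 days; 23 left).
−23 → Feb 5, 1913.

February 5, 1913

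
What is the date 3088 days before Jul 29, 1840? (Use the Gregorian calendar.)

−366 (one year; includes Feb 29, 1840) → Jul 29, 1839 (2722 left).
−365 (one year) → Jul 29, 1838 (2357 left).
−365 (one year) → Jul 29, 1837 (1992 left).
−365 (one year) → Jul 29, 1836 (1627 left).
−366 (one year; includes Feb 29, 1836) → Jul 29, 1835 (1261 left).
−365 (one year) → Jul 29, 1834 (896 left).
−365 (one year) → Jul 29, 1833 (531 left).
−365 (one year) → Jul 29, 1832 (166 left).
−29 → Jun 30, 1832 (end of Jun, 30 days; 137 left).
−30 → May 31, 1832 (end of May, 31 days; 107 left).
−31 → Apr 30, 1832 (end of Apr, 30 days; 76 left).
−30 → Mar 31, 1832 (end of Mar, 31 days; 46 left).
−31 → Feb 29, 1832 (end of Feb, 29 days; 15 left).
−15 → Feb 14, 1832.

February 14, 1832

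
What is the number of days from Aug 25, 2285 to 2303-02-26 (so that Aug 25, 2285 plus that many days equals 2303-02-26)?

6393

Aug 25, 2285 → Aug 25, 2286: 365 days.
Aug 25, 2286 → Aug 25, 2287: 365 days.
Aug 25, 2287 → Aug 25, 2288: 366 days (Feb 29, 2288 is in that span).
Aug 25, 2288 → Aug 25, 2289: 365 days.
Aug 25, 2289 → Aug 25, 2290: 365 days.
Aug 25, 2290 → Aug 25, 2291: 365 days.
Aug 25, 2291 → Aug 25, 2292: 366 days (Feb 29, 2292 is in that span).
Aug 25, 2292 → Aug 25, 2293: 365 days.
Aug 25, 2293 → Aug 25, 2294: 365 days.
Aug 25, 2294 → Aug 25, 2295: 365 days.
Aug 25, 2295 → Aug 25, 2296: 366 days (Feb 29, 2296 is in that span).
Aug 25, 2296 → Aug 25, 2297: 365 days.
Aug 25, 2297 → Aug 25, 2298: 365 days.
Aug 25, 2298 → Aug 25, 2299: 365 days.
Aug 25, 2299 → Aug 25, 2300: 365 days.
Aug 25, 2300 → Aug 25, 2301: 365 days.
Aug 25, 2301 → Aug 25, 2302: 365 days.
Aug 25, 2302 → Sep 25, 2302: 31 days (August has 31).
Sep 25, 2302 → Oct 25, 2302: 30 days (September has 30).
Oct 25, 2302 → Nov 25, 2302: 31 days (October has 31).
Nov 25, 2302 → Dec 25, 2302: 30 days (November has 30).
Dec 25, 2302 → Jan 25, 2303: 31 days (December has 31).
Jan 25, 2303 → Feb 25, 2303: 31 days (January has 31).
Feb 25, 2303 → Feb 26, 2303: 1 days.
Total: 6393 days.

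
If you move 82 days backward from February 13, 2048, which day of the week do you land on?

Saturday

First find the weekday of Feb 13, 2048. Doomsday rule: the anchor day for the 2000s is Tuesday. For year 48: 48÷12 = 4 r 0, and 0÷4 = 0, so 4+0+0 = 4.
Tuesday + 4 ≡ Saturday — that's 2048's doomsday.
In February the doomsday date is Feb 29 (2048 is a leap year (divisible by 4)).
Feb 13 is 16 days before Feb 29; 16 mod 7 = 2, so Saturday − 2 = Thursday.
82 mod 7 = 5, so 82 days before a Thursday is Thursday − 5 = Saturday.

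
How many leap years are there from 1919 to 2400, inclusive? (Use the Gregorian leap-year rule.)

118

Multiples of 4 in [1919,2400]: 121.
Of those, multiples of 100: 5 (not leap unless ÷400).
Multiples of 400: 2.
Leap years = 121 − 5 + 2 = 118.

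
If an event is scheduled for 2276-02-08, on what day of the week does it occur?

Doomsday rule: the anchor day for the 2200s is Friday. For year 76: 76÷12 = 6 r 4, and 4÷4 = 1, so 6+4+1 = 11.
Friday + 11 ≡ Tuesday — that's 2276's doomsday.
In February the doomsday date is Feb 29 (2276 is a leap year (divisible by 4)).
Feb 8 is 21 days before Feb 29; 21 mod 7 = 0, so Tuesday − 0 = Tuesday.

Tuesday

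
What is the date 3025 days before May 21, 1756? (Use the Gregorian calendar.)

February 8, 1748

−366 (one year; includes Feb 29, 1756) → May 21, 1755 (2659 left).
−365 (one year) → May 21, 1754 (2294 left).
−365 (one year) → May 21, 1753 (1929 left).
−365 (one year) → May 21, 1752 (1564 left).
−366 (one year; includes Feb 29, 1752) → May 21, 1751 (1198 left).
−365 (one year) → May 21, 1750 (833 left).
−365 (one year) → May 21, 1749 (468 left).
−365 (one year) → May 21, 1748 (103 left).
−21 → Apr 30, 1748 (end of Apr, 30 days; 82 left).
−30 → Mar 31, 1748 (end of Mar, 31 days; 52 left).
−31 → Feb 29, 1748 (end of Feb, 29 days; 21 left).
−21 → Feb 8, 1748.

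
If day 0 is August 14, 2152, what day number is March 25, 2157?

1684

Aug 14, 2152 → Aug 14, 2153: 365 days.
Aug 14, 2153 → Aug 14, 2154: 365 days.
Aug 14, 2154 → Aug 14, 2155: 365 days.
Aug 14, 2155 → Aug 14, 2156: 366 days (Feb 29, 2156 is in that span).
Aug 14, 2156 → Sep 14, 2156: 31 days (August has 31).
Sep 14, 2156 → Oct 14, 2156: 30 days (September has 30).
Oct 14, 2156 → Nov 14, 2156: 31 days (October has 31).
Nov 14, 2156 → Dec 14, 2156: 30 days (November has 30).
Dec 14, 2156 → Jan 14, 2157: 31 days (December has 31).
Jan 14, 2157 → Feb 14, 2157: 31 days (January has 31).
Feb 14, 2157 → Mar 14, 2157: 28 days (February has 28).
Mar 14, 2157 → Mar 25, 2157: 11 days.
Total: 1684 days.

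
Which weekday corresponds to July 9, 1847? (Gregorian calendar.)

January 1, 1847 is a Friday.
Jan 1, 1847 → Feb 1, 1847: 31 days (January has 31).
Feb 1, 1847 → Mar 1, 1847: 28 days (February has 28).
Mar 1, 1847 → Apr 1, 1847: 31 days (March has 31).
Apr 1, 1847 → May 1, 1847: 30 days (April has 30).
May 1, 1847 → Jun 1, 1847: 31 days (May has 31).
Jun 1, 1847 → Jul 1, 1847: 30 days (June has 30).
Jul 1, 1847 → Jul 9, 1847: 8 days.
Total: 189 days.
189 mod 7 = 0, so Friday + 0 = Friday.

Friday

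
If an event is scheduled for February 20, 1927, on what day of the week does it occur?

Sunday

January 1, 1927 is a Saturday.
Jan 1, 1927 → Feb 1, 1927: 31 days (January has 31).
Feb 1, 1927 → Feb 20, 1927: 19 days.
Total: 50 days.
50 mod 7 = 1, so Saturday + 1 = Sunday.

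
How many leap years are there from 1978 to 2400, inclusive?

103

Multiples of 4 in [1978,2400]: 106.
Of those, multiples of 100: 5 (not leap unless ÷400).
Multiples of 400: 2.
Leap years = 106 − 5 + 2 = 103.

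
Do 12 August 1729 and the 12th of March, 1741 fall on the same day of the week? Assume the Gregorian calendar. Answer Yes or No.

No

From Aug 12, 1729 to Mar 12, 1741 is 4230 days.
4230 mod 7 = 2, so they are different weekdays.
(Aug 12, 1729 is a Friday; Mar 12, 1741 is a Sunday.)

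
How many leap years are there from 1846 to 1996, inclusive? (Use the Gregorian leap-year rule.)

37

Multiples of 4 in [1846,1996]: 38.
Of those, multiples of 100: 1 (not leap unless ÷400).
Multiples of 400: 0.
Leap years = 38 − 1 + 0 = 37.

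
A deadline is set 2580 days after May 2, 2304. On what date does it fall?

May 26, 2311

+365 (one year) → May 2, 2305 (2215 left).
+365 (one year) → May 2, 2306 (1850 left).
+365 (one year) → May 2, 2307 (1485 left).
+366 (one year; includes Feb 29, 2308) → May 2, 2308 (1119 left).
+365 (one year) → May 2, 2309 (754 left).
+365 (one year) → May 2, 2310 (389 left).
May has 31 days: +30 → Jun 1, 2310 (359 left).
Jun has 30 days: +30 → Jul 1, 2310 (329 left).
Jul has 31 days: +31 → Aug 1, 2310 (298 left).
Aug has 31 days: +31 → Sep 1, 2310 (267 left).
Sep has 30 days: +30 → Oct 1, 2310 (237 left).
Oct has 31 days: +31 → Nov 1, 2310 (206 left).
Nov has 30 days: +30 → Dec 1, 2310 (176 left).
Dec has 31 days: +31 → Jan 1, 2311 (145 left).
Jan has 31 days: +31 → Feb 1, 2311 (114 left).
Feb has 28 days: +28 → Mar 1, 2311 (86 left).
Mar has 31 days: +31 → Apr 1, 2311 (55 left).
Apr has 30 days: +30 → May 1, 2311 (25 left).
+25 → May 26, 2311.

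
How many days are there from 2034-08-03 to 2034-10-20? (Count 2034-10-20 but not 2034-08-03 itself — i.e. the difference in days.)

Aug 3, 2034 → Sep 3, 2034: 31 days (August has 31).
Sep 3, 2034 → Oct 3, 2034: 30 days (September has 30).
Oct 3, 2034 → Oct 20, 2034: 17 days.
Total: 78 days.

78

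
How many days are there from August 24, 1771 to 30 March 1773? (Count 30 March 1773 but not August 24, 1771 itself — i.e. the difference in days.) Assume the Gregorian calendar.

Aug 24, 1771 → Aug 24, 1772: 366 days (Feb 29, 1772 is in that span).
Aug 24, 1772 → Sep 24, 1772: 31 days (August has 31).
Sep 24, 1772 → Oct 24, 1772: 30 days (September has 30).
Oct 24, 1772 → Nov 24, 1772: 31 days (October has 31).
Nov 24, 1772 → Dec 24, 1772: 30 days (November has 30).
Dec 24, 1772 → Jan 24, 1773: 31 days (December has 31).
Jan 24, 1773 → Feb 24, 1773: 31 days (January has 31).
Feb 24, 1773 → Mar 24, 1773: 28 days (February has 28).
Mar 24, 1773 → Mar 30, 1773: 6 days.
Total: 584 days.

584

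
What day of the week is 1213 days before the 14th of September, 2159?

Wednesday

Sep 14, 2159 is a Friday.
1213 mod 7 = 2, so 1213 days before a Friday is Friday − 2 = Wednesday.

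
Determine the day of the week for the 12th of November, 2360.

Saturday

Doomsday rule: the anchor day for the 2300s is Wednesday. For year 60: 60÷12 = 5 r 0, and 0÷4 = 0, so 5+0+0 = 5.
Wednesday + 5 ≡ Monday — that's 2360's doomsday.
In November the doomsday date is Nov 7.
Nov 12 is 5 days after Nov 7; 5 mod 7 = 5, so Monday + 5 = Saturday.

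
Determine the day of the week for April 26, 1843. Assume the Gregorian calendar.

January 1, 1843 is a Sunday.
Jan 1, 1843 → Feb 1, 1843: 31 days (January has 31).
Feb 1, 1843 → Mar 1, 1843: 28 days (February has 28).
Mar 1, 1843 → Apr 1, 1843: 31 days (March has 31).
Apr 1, 1843 → Apr 26, 1843: 25 days.
Total: 115 days.
115 mod 7 = 3, so Sunday + 3 = Wednesday.

Wednesday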